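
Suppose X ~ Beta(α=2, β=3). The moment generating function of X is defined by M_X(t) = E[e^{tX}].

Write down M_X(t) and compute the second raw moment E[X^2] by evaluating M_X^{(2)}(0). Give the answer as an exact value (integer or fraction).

E[X^2] = M′′(0) = 1/5

M_X(t) = ₁F₁(2; 5; t)
M′(t) = 2*₁F₁(3; 6; t)/5
M′′(t) = ₁F₁(4; 7; t)/5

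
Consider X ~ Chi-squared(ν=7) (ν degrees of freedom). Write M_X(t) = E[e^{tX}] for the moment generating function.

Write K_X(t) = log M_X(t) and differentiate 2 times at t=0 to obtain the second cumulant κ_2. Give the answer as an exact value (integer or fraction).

M_X(t) = (1 - 2*t)^(-7/2)
K_X(t) = log M_X(t) = -7*log(1 - 2*t)/2
K^(2)(t) = 14/(4*t^2 - 4*t + 1)

κ_2 = K^(2)(0) = 14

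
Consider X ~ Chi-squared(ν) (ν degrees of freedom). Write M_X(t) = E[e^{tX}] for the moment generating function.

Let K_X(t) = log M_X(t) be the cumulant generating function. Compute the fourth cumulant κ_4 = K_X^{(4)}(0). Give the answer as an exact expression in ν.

κ_4 = K′′′′(0) = 48*ν

M_X(t) = (1 - 2*t)^(-ν/2)
K_X(t) = log M_X(t) = -ν*log(1 - 2*t)/2
K′(t) = -ν/(2*t - 1)
K′′(t) = 2*ν/(4*t^2 - 4*t + 1)
K′′′(t) = -8*ν/(8*t^3 - 12*t^2 + 6*t - 1)
K′′′′(t) = 48*ν/(16*t^4 - 32*t^3 + 24*t^2 - 8*t + 1)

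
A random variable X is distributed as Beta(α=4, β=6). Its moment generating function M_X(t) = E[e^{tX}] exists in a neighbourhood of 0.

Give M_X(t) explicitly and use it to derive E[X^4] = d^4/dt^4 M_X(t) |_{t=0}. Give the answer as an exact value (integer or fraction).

E[X^4] = M^(4)(0) = 7/143

M_X(t) = ₁F₁(4; 10; t)
M^(4)(t) = 7*₁F₁(8; 14; t)/143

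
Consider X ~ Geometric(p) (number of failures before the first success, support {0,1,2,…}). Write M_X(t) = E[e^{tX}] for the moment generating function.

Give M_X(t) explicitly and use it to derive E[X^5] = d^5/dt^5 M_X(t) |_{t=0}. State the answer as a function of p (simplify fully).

E[X^5] = d^5M/dt^5 |_{t=0} = -1 + 31/p - 180/p^2 + 390/p^3 - 360/p^4 + 120/p^5

M_X(t) = p/(-(1 - p)*e^(t) + 1)
dM/dt = (-p^2*e^(t) + p*e^(t))/(p^2*e^(2*t) - 2*p*e^(2*t) + 2*p*e^(t) + e^(2*t) - 2*e^(t) + 1)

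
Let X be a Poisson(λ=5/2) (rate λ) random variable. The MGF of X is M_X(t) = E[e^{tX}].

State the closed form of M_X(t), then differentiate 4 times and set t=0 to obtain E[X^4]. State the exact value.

M_X(t) = e^(5*e^(t)/2 - 5/2)
D^4[M](t) = (625*e^(4*t)*e^(5*e^(t)/2) + 1500*e^(3*t)*e^(5*e^(t)/2) + 700*e^(2*t)*e^(5*e^(t)/2) + 40*e^(t)*e^(5*e^(t)/2))*e^(-5/2)/16

E[X^4] = D^4[M](0) = 2865/16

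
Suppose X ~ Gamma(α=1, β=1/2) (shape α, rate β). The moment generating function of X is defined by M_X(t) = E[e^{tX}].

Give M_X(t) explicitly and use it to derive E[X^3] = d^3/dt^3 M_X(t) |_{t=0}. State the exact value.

M_X(t) = 1/(2*(1/2 - t))
M^(3)(t) = 48/(16*t^4 - 32*t^3 + 24*t^2 - 8*t + 1)

E[X^3] = M^(3)(0) = 48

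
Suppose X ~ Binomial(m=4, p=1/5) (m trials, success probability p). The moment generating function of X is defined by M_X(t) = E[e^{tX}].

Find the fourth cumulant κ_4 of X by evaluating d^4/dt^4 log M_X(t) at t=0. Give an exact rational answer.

κ_4 = d^4K/dt^4 |_{t=0} = 16/625

M_X(t) = (e^(t)/5 + 4/5)^4
K_X(t) = log M_X(t) = 4*log(e^(t)/5 + 4/5)
dK/dt = 4*e^(t)/(e^(t) + 4)
d^2K/dt^2 = 16*e^(t)/(e^(2*t) + 8*e^(t) + 16)
d^3K/dt^3 = (-16*e^(2*t) + 64*e^(t))/(e^(3*t) + 12*e^(2*t) + 48*e^(t) + 64)
d^4K/dt^4 = (16*e^(3*t) - 256*e^(2*t) + 256*e^(t))/(e^(4*t) + 16*e^(3*t) + 96*e^(2*t) + 256*e^(t) + 256)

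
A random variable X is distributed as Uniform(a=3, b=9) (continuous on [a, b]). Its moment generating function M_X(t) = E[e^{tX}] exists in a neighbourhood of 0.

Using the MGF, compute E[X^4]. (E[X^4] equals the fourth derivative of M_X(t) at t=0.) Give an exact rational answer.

M_X(t) = (e^(9*t) - e^(3*t))/(6*t)

E[X^4] = M^(4)(0) = 9801/5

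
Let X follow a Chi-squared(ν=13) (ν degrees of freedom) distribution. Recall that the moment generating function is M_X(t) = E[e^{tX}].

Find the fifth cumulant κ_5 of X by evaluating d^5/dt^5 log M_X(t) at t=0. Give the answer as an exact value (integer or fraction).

κ_5 = K^(5)(0) = 4992

M_X(t) = (1 - 2*t)^(-13/2)
K_X(t) = log M_X(t) = -13*log(1 - 2*t)/2
K^(5)(t) = -4992/(32*t^5 - 80*t^4 + 80*t^3 - 40*t^2 + 10*t - 1)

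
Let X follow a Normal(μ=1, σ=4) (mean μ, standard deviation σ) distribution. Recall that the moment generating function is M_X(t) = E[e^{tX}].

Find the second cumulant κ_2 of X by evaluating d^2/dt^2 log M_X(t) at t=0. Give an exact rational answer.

κ_2 = D^2[K](0) = 16

M_X(t) = e^(8*t^2 + t)
K_X(t) = log M_X(t) = 8*t^2 + t
D^2[K](t) = 16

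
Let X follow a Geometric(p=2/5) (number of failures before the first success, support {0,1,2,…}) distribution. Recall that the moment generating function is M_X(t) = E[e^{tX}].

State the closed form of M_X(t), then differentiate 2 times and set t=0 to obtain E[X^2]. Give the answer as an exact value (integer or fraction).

M_X(t) = 2/(5*(1 - 3*e^(t)/5))
D^2[M](t) = (-18*e^(2*t) - 30*e^(t))/(27*e^(3*t) - 135*e^(2*t) + 225*e^(t) - 125)

E[X^2] = D^2[M](0) = 6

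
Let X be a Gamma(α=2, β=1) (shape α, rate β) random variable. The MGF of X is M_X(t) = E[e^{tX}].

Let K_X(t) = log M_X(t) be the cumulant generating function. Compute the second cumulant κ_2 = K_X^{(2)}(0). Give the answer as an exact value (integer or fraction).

M_X(t) = (1 - t)^(-2)
K_X(t) = log M_X(t) = -2*log(1 - t)
D^2[K](t) = 2/(t^2 - 2*t + 1)

κ_2 = D^2[K](0) = 2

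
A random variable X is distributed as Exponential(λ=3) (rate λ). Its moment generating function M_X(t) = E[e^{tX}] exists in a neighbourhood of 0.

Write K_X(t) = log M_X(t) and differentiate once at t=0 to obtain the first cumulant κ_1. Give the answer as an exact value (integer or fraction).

M_X(t) = 3/(3 - t)
K_X(t) = log M_X(t) = -log(3 - t) + log(3)
K^(1)(t) = -1/(t - 3)

κ_1 = K^(1)(0) = 1/3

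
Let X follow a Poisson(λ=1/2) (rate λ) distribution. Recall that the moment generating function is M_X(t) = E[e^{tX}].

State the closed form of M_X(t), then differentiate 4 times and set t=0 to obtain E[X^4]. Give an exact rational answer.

M_X(t) = e^(e^(t)/2 - 1/2)
M^(4)(t) = (e^(4*t)*e^(e^(t)/2) + 12*e^(3*t)*e^(e^(t)/2) + 28*e^(2*t)*e^(e^(t)/2) + 8*e^(t)*e^(e^(t)/2))*e^(-1/2)/16

E[X^4] = M^(4)(0) = 49/16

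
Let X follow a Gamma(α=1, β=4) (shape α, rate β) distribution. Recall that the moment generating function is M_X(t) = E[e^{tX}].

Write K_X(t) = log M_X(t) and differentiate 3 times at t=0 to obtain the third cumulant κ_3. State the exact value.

κ_3 = K^(3)(0) = 1/32

M_X(t) = 4/(4 - t)
K_X(t) = log M_X(t) = -log(4 - t) + 2*log(2)
K^(3)(t) = -2/(t^3 - 12*t^2 + 48*t - 64)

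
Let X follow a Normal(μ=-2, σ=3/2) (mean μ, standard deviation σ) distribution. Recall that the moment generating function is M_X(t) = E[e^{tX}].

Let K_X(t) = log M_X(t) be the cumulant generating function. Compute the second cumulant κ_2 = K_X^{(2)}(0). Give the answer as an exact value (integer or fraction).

κ_2 = K^(2)(0) = 9/4

M_X(t) = e^(9*t^2/8 - 2*t)
K_X(t) = log M_X(t) = 9*t^2/8 - 2*t
K^(2)(t) = 9/4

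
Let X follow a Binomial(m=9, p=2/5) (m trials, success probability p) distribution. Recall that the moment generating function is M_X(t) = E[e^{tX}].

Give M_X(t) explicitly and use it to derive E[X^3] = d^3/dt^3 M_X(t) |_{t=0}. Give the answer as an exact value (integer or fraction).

M_X(t) = (2*e^(t)/5 + 3/5)^9

E[X^3] = M^(3)(0) = 8802/125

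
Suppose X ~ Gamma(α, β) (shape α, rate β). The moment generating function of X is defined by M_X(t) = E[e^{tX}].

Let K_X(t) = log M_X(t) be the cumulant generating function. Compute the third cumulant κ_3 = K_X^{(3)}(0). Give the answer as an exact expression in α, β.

M_X(t) = (β/(β - t))^α
K_X(t) = log M_X(t) = α*(log(β) - log(β - t))
D^3[K](t) = -2*α/(-β^3 + 3*β^2*t - 3*β*t^2 + t^3)

κ_3 = D^3[K](0) = 2*α/β^3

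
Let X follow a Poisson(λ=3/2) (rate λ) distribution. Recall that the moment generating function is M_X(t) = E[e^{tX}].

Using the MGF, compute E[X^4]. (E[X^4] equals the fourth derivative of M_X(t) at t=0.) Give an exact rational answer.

M_X(t) = e^(3*e^(t)/2 - 3/2)
D^4[M](t) = (81*e^(4*t)*e^(3*e^(t)/2) + 324*e^(3*t)*e^(3*e^(t)/2) + 252*e^(2*t)*e^(3*e^(t)/2) + 24*e^(t)*e^(3*e^(t)/2))*e^(-3/2)/16

E[X^4] = D^4[M](0) = 681/16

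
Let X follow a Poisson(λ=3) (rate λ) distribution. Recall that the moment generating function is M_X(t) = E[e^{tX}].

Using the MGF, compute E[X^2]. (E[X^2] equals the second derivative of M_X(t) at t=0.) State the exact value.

E[X^2] = d^2M/dt^2 |_{t=0} = 12

M_X(t) = e^(3*e^(t) - 3)
dM/dt = 3*e^(-3)*e^(t)*e^(3*e^(t))
d^2M/dt^2 = (9*e^(2*t)*e^(3*e^(t)) + 3*e^(t)*e^(3*e^(t)))*e^(-3)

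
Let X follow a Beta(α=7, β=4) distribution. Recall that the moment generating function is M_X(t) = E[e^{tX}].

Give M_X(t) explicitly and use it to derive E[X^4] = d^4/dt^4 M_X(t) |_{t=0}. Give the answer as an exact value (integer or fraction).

E[X^4] = M′′′′(0) = 30/143

M_X(t) = ₁F₁(7; 11; t)
M′(t) = 7*₁F₁(8; 12; t)/11
M′′(t) = 14*₁F₁(9; 13; t)/33
M′′′(t) = 42*₁F₁(10; 14; t)/143
M′′′′(t) = 30*₁F₁(11; 15; t)/143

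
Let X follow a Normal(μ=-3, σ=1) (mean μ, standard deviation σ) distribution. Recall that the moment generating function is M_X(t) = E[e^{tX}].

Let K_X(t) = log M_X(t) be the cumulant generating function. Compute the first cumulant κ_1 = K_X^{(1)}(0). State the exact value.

M_X(t) = e^(t^2/2 - 3*t)
K_X(t) = log M_X(t) = t^2/2 - 3*t
D[K](t) = t - 3

κ_1 = D[K](0) = -3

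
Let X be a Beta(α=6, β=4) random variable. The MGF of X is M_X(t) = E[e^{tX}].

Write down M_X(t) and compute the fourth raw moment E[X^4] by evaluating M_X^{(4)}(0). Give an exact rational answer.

E[X^4] = M^(4)(0) = 126/715

M_X(t) = ₁F₁(6; 10; t)
M^(4)(t) = 126*₁F₁(10; 14; t)/715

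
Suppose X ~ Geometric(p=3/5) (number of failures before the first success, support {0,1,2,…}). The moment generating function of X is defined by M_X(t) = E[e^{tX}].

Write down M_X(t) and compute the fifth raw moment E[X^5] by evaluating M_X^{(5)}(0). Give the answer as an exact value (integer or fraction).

M_X(t) = 3/(5*(1 - 2*e^(t)/5))

E[X^5] = D^5[M](0) = 9854/81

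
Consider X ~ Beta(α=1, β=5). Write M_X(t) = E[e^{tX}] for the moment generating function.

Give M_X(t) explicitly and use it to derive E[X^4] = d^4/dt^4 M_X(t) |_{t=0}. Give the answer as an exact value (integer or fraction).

M_X(t) = ₁F₁(1; 6; t)
M′(t) = ₁F₁(2; 7; t)/6
M′′(t) = ₁F₁(3; 8; t)/21
M′′′(t) = ₁F₁(4; 9; t)/56
M′′′′(t) = ₁F₁(5; 10; t)/126

E[X^4] = M′′′′(0) = 1/126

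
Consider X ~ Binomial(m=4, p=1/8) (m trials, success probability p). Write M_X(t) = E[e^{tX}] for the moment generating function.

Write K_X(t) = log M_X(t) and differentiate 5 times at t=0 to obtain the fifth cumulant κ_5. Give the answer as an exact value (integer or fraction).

κ_5 = D^5[K](0) = -105/1024

M_X(t) = (e^(t)/8 + 7/8)^4
K_X(t) = log M_X(t) = 4*log(e^(t)/8 + 7/8)
D^5[K](t) = (-28*e^(4*t) + 2156*e^(3*t) - 15092*e^(2*t) + 9604*e^(t))/(e^(5*t) + 35*e^(4*t) + 490*e^(3*t) + 3430*e^(2*t) + 12005*e^(t) + 16807)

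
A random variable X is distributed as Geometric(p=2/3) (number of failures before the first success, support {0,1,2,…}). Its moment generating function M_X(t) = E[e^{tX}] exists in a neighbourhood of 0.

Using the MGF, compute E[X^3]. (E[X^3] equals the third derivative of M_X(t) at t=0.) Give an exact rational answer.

E[X^3] = M′′′(0) = 11/4

M_X(t) = 2/(3*(1 - e^(t)/3))
M′(t) = 2*e^(t)/(e^(2*t) - 6*e^(t) + 9)
M′′(t) = (-2*e^(2*t) - 6*e^(t))/(e^(3*t) - 9*e^(2*t) + 27*e^(t) - 27)
M′′′(t) = (2*e^(3*t) + 24*e^(2*t) + 18*e^(t))/(e^(4*t) - 12*e^(3*t) + 54*e^(2*t) - 108*e^(t) + 81)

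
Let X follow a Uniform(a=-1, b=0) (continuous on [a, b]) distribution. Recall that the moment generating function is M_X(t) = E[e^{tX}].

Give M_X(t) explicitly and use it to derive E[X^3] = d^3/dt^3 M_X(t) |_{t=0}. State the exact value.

E[X^3] = M^(3)(0) = -1/4

M_X(t) = (1 - e^(-t))/t
M^(3)(t) = (t^3 + 3*t^2 + 6*t - 6*e^(t) + 6)*e^(-t)/t^4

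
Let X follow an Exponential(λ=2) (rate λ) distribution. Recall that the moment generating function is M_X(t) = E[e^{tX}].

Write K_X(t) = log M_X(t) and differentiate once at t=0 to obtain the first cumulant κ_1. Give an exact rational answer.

M_X(t) = 2/(2 - t)
K_X(t) = log M_X(t) = -log(2 - t) + log(2)
K^(1)(t) = -1/(t - 2)

κ_1 = K^(1)(0) = 1/2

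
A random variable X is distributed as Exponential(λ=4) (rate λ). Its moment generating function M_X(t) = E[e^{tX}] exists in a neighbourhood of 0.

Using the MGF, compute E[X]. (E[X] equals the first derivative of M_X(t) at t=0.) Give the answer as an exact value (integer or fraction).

E[X] = D[M](0) = 1/4

M_X(t) = 4/(4 - t)
D[M](t) = 4/(t^2 - 8*t + 16)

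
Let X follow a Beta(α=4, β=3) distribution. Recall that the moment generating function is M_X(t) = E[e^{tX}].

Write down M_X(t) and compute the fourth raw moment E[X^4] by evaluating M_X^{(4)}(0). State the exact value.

E[X^4] = d^4M/dt^4 |_{t=0} = 1/6

M_X(t) = ₁F₁(4; 7; t)
dM/dt = 4*₁F₁(5; 8; t)/7
d^2M/dt^2 = 5*₁F₁(6; 9; t)/14
d^3M/dt^3 = 5*₁F₁(7; 10; t)/21
d^4M/dt^4 = ₁F₁(8; 11; t)/6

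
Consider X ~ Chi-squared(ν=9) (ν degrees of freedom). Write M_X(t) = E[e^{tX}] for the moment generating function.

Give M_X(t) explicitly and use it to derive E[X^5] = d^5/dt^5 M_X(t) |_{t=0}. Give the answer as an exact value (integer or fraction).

M_X(t) = (1 - 2*t)^(-9/2)

E[X^5] = D^5[M](0) = 328185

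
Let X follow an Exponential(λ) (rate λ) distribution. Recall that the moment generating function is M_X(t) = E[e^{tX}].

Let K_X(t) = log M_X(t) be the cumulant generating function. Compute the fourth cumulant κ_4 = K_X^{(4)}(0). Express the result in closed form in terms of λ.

κ_4 = K^(4)(0) = 6/λ^4

M_X(t) = λ/(λ - t)
K_X(t) = log M_X(t) = log(λ) - log(λ - t)
K^(4)(t) = 6/(λ^4 - 4*λ^3*t + 6*λ^2*t^2 - 4*λ*t^3 + t^4)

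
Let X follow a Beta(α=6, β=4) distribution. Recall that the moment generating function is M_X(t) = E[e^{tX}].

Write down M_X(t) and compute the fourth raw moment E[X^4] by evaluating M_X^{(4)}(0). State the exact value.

M_X(t) = ₁F₁(6; 10; t)
D^4[M](t) = 126*₁F₁(10; 14; t)/715

E[X^4] = D^4[M](0) = 126/715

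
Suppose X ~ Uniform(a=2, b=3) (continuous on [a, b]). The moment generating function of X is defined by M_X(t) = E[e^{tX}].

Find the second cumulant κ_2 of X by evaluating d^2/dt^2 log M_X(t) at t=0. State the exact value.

κ_2 = d^2K/dt^2 |_{t=0} = 1/12

M_X(t) = (e^(3*t) - e^(2*t))/t
K_X(t) = log M_X(t) = -log(t) + log(e^(3*t) - e^(2*t))
dK/dt = (3*t*e^(t) - 2*t - e^(t) + 1)/(t*e^(t) - t)
d^2K/dt^2 = (-t^2*e^(t) + e^(2*t) - 2*e^(t) + 1)/(t^2*e^(2*t) - 2*t^2*e^(t) + t^2)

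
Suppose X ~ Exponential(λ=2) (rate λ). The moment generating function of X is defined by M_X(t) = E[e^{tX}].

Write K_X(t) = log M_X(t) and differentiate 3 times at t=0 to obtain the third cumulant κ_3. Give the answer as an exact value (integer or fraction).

κ_3 = K^(3)(0) = 1/4

M_X(t) = 2/(2 - t)
K_X(t) = log M_X(t) = -log(2 - t) + log(2)
K^(3)(t) = -2/(t^3 - 6*t^2 + 12*t - 8)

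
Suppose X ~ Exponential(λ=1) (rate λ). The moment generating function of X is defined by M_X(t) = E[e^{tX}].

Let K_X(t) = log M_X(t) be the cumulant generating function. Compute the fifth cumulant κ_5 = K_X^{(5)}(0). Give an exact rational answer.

κ_5 = K^(5)(0) = 24

M_X(t) = 1/(1 - t)
K_X(t) = log M_X(t) = -log(1 - t)
K^(5)(t) = -24/(t^5 - 5*t^4 + 10*t^3 - 10*t^2 + 5*t - 1)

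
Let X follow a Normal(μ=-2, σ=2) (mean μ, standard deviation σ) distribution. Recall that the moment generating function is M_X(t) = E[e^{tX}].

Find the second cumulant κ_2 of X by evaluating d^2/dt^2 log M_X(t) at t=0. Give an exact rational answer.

κ_2 = d^2K/dt^2 |_{t=0} = 4

M_X(t) = e^(2*t^2 - 2*t)
K_X(t) = log M_X(t) = 2*t^2 - 2*t
dK/dt = 4*t - 2
d^2K/dt^2 = 4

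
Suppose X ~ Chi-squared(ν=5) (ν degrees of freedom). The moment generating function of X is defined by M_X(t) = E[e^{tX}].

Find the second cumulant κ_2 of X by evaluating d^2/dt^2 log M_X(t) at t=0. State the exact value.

κ_2 = K^(2)(0) = 10

M_X(t) = (1 - 2*t)^(-5/2)
K_X(t) = log M_X(t) = -5*log(1 - 2*t)/2
K^(2)(t) = 10/(4*t^2 - 4*t + 1)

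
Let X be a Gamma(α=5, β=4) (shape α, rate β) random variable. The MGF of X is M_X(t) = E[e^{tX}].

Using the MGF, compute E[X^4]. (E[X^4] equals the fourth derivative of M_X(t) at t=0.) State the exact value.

M_X(t) = 1024/(4 - t)^5
M′(t) = 5120/(t^6 - 24*t^5 + 240*t^4 - 1280*t^3 + 3840*t^2 - 6144*t + 4096)
M′′(t) = -30720/(t^7 - 28*t^6 + 336*t^5 - 2240*t^4 + 8960*t^3 - 21504*t^2 + 28672*t - 16384)
M′′′(t) = 215040/(t^8 - 32*t^7 + 448*t^6 - 3584*t^5 + 17920*t^4 - 57344*t^3 + 114688*t^2 - 131072*t + 65536)
M′′′′(t) = -1720320/(t^9 - 36*t^8 + 576*t^7 - 5376*t^6 + 32256*t^5 - 129024*t^4 + 344064*t^3 - 589824*t^2 + 589824*t - 262144)

E[X^4] = M′′′′(0) = 105/16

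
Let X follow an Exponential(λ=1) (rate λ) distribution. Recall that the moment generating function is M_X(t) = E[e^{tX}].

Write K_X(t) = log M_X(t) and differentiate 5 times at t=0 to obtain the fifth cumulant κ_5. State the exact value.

M_X(t) = 1/(1 - t)
K_X(t) = log M_X(t) = -log(1 - t)
K^(5)(t) = -24/(t^5 - 5*t^4 + 10*t^3 - 10*t^2 + 5*t - 1)

κ_5 = K^(5)(0) = 24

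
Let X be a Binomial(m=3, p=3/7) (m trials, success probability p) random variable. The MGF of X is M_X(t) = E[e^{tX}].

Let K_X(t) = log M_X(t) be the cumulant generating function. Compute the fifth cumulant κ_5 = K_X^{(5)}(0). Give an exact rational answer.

κ_5 = d^5K/dt^5 |_{t=0} = -3420/16807

M_X(t) = (3*e^(t)/7 + 4/7)^3
K_X(t) = log M_X(t) = 3*log(3*e^(t)/7 + 4/7)
dK/dt = 9*e^(t)/(3*e^(t) + 4)
d^2K/dt^2 = 36*e^(t)/(9*e^(2*t) + 24*e^(t) + 16)
d^3K/dt^3 = (-108*e^(2*t) + 144*e^(t))/(27*e^(3*t) + 108*e^(2*t) + 144*e^(t) + 64)
d^4K/dt^4 = (324*e^(3*t) - 1728*e^(2*t) + 576*e^(t))/(81*e^(4*t) + 432*e^(3*t) + 864*e^(2*t) + 768*e^(t) + 256)
d^5K/dt^5 = (-972*e^(4*t) + 14256*e^(3*t) - 19008*e^(2*t) + 2304*e^(t))/(243*e^(5*t) + 1620*e^(4*t) + 4320*e^(3*t) + 5760*e^(2*t) + 3840*e^(t) + 1024)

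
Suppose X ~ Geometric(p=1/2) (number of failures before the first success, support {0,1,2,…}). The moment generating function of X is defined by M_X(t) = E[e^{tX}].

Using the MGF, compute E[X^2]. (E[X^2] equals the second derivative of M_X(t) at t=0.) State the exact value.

E[X^2] = M′′(0) = 3

M_X(t) = 1/(2*(1 - e^(t)/2))
M′(t) = e^(t)/(e^(2*t) - 4*e^(t) + 4)
M′′(t) = (-e^(2*t) - 2*e^(t))/(e^(3*t) - 6*e^(2*t) + 12*e^(t) - 8)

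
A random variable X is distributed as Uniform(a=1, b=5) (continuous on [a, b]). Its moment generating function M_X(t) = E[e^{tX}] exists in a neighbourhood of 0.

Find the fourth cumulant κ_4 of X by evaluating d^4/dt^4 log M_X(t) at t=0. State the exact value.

M_X(t) = (e^(5*t) - e^(t))/(4*t)
K_X(t) = log M_X(t) = -log(t) + log(e^(5*t) - e^(t)) - 2*log(2)

κ_4 = D^4[K](0) = -32/15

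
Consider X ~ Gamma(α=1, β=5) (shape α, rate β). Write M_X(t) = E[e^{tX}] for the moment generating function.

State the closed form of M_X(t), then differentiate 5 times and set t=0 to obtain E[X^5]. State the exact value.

E[X^5] = D^5[M](0) = 24/625

M_X(t) = 5/(5 - t)
D^5[M](t) = 600/(t^6 - 30*t^5 + 375*t^4 - 2500*t^3 + 9375*t^2 - 18750*t + 15625)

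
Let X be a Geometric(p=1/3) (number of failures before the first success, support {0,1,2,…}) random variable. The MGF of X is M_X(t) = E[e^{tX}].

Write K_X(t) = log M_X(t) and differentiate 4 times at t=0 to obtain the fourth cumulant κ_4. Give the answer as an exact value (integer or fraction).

M_X(t) = 1/(3*(1 - 2*e^(t)/3))
K_X(t) = log M_X(t) = -log(1 - 2*e^(t)/3) - log(3)
D^4[K](t) = (24*e^(3*t) + 144*e^(2*t) + 54*e^(t))/(16*e^(4*t) - 96*e^(3*t) + 216*e^(2*t) - 216*e^(t) + 81)

κ_4 = D^4[K](0) = 222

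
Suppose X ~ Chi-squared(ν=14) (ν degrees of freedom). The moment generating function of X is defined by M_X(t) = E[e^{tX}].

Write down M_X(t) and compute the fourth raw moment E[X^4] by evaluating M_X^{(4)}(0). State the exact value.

M_X(t) = (1 - 2*t)^(-7)
M′(t) = 14/(256*t^8 - 1024*t^7 + 1792*t^6 - 1792*t^5 + 1120*t^4 - 448*t^3 + 112*t^2 - 16*t + 1)
M′′(t) = -224/(512*t^9 - 2304*t^8 + 4608*t^7 - 5376*t^6 + 4032*t^5 - 2016*t^4 + 672*t^3 - 144*t^2 + 18*t - 1)
M′′′(t) = 4032/(1024*t^10 - 5120*t^9 + 11520*t^8 - 15360*t^7 + 13440*t^6 - 8064*t^5 + 3360*t^4 - 960*t^3 + 180*t^2 - 20*t + 1)
M′′′′(t) = -80640/(2048*t^11 - 11264*t^10 + 28160*t^9 - 42240*t^8 + 42240*t^7 - 29568*t^6 + 14784*t^5 - 5280*t^4 + 1320*t^3 - 220*t^2 + 22*t - 1)

E[X^4] = M′′′′(0) = 80640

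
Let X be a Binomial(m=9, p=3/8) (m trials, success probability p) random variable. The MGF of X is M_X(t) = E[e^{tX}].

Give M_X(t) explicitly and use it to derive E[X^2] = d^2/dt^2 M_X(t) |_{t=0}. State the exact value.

M_X(t) = (3*e^(t)/8 + 5/8)^9

E[X^2] = d^2M/dt^2 |_{t=0} = 27/2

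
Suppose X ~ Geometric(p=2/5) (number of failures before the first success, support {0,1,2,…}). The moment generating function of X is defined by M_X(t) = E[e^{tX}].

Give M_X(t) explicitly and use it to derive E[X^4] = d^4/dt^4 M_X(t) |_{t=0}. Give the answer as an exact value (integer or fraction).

E[X^4] = D^4[M](0) = 276

M_X(t) = 2/(5*(1 - 3*e^(t)/5))
D^4[M](t) = (-162*e^(4*t) - 2970*e^(3*t) - 4950*e^(2*t) - 750*e^(t))/(243*e^(5*t) - 2025*e^(4*t) + 6750*e^(3*t) - 11250*e^(2*t) + 9375*e^(t) - 3125)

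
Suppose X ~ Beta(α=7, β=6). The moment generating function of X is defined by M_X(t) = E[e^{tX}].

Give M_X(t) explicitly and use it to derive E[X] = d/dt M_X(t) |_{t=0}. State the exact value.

E[X] = D[M](0) = 7/13

M_X(t) = ₁F₁(7; 13; t)
D[M](t) = 7*₁F₁(8; 14; t)/13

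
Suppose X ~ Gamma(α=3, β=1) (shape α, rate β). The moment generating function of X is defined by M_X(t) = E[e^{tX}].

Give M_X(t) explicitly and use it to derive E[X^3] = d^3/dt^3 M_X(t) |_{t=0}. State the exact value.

M_X(t) = (1 - t)^(-3)
M^(3)(t) = 60/(t^6 - 6*t^5 + 15*t^4 - 20*t^3 + 15*t^2 - 6*t + 1)

E[X^3] = M^(3)(0) = 60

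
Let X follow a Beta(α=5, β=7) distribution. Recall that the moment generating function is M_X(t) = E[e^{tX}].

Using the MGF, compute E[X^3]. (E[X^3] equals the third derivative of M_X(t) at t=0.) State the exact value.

M_X(t) = ₁F₁(5; 12; t)
dM/dt = 5*₁F₁(6; 13; t)/12
d^2M/dt^2 = 5*₁F₁(7; 14; t)/26
d^3M/dt^3 = 5*₁F₁(8; 15; t)/52

E[X^3] = d^3M/dt^3 |_{t=0} = 5/52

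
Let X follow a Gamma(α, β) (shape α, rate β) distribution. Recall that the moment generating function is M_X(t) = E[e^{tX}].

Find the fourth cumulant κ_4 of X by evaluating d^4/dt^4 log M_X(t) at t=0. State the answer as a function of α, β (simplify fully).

M_X(t) = (β/(β - t))^α
K_X(t) = log M_X(t) = α*(log(β) - log(β - t))
K^(4)(t) = 6*α/(β^4 - 4*β^3*t + 6*β^2*t^2 - 4*β*t^3 + t^4)

κ_4 = K^(4)(0) = 6*α/β^4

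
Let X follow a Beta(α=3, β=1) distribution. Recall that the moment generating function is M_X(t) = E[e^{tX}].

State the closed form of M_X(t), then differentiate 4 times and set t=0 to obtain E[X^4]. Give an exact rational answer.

E[X^4] = M′′′′(0) = 3/7

M_X(t) = ₁F₁(3; 4; t)
M′(t) = 3*₁F₁(4; 5; t)/4
M′′(t) = 3*₁F₁(5; 6; t)/5
M′′′(t) = ₁F₁(6; 7; t)/2
M′′′′(t) = 3*₁F₁(7; 8; t)/7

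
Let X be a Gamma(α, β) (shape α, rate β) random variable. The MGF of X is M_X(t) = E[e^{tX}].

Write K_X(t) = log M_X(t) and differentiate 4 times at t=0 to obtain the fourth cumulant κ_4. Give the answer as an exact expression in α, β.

M_X(t) = (β/(β - t))^α
K_X(t) = log M_X(t) = α*(log(β) - log(β - t))
dK/dt = -α/(-β + t)
d^2K/dt^2 = α/(β^2 - 2*β*t + t^2)
d^3K/dt^3 = -2*α/(-β^3 + 3*β^2*t - 3*β*t^2 + t^3)
d^4K/dt^4 = 6*α/(β^4 - 4*β^3*t + 6*β^2*t^2 - 4*β*t^3 + t^4)

κ_4 = d^4K/dt^4 |_{t=0} = 6*α/β^4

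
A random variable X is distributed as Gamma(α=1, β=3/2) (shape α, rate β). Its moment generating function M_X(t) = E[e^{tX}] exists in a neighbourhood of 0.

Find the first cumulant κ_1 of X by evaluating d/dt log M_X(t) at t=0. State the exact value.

κ_1 = K′(0) = 2/3

M_X(t) = 3/(2*(3/2 - t))
K_X(t) = log M_X(t) = -log(3/2 - t) - log(2) + log(3)
K′(t) = -2/(2*t - 3)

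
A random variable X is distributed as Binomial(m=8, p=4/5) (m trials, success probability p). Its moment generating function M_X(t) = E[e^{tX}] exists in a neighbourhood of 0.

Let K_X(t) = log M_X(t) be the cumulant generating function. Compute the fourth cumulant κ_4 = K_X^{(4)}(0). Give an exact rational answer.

M_X(t) = (4*e^(t)/5 + 1/5)^8
K_X(t) = log M_X(t) = 8*log(4*e^(t)/5 + 1/5)
K^(4)(t) = (512*e^(3*t) - 512*e^(2*t) + 32*e^(t))/(256*e^(4*t) + 256*e^(3*t) + 96*e^(2*t) + 16*e^(t) + 1)

κ_4 = K^(4)(0) = 32/625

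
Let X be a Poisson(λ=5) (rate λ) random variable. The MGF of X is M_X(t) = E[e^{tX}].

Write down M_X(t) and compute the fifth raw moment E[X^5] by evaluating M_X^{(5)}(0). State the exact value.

E[X^5] = M^(5)(0) = 12880

M_X(t) = e^(5*e^(t) - 5)
M^(5)(t) = (3125*e^(5*t)*e^(5*e^(t)) + 6250*e^(4*t)*e^(5*e^(t)) + 3125*e^(3*t)*e^(5*e^(t)) + 375*e^(2*t)*e^(5*e^(t)) + 5*e^(t)*e^(5*e^(t)))*e^(-5)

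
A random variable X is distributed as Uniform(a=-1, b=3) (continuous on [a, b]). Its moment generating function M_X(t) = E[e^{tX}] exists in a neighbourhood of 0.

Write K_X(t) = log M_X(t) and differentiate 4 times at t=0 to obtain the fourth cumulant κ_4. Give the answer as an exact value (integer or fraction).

κ_4 = d^4K/dt^4 |_{t=0} = -32/15

M_X(t) = (e^(3*t) - e^(-t))/(4*t)
K_X(t) = log M_X(t) = -log(t) + log(e^(3*t) - e^(-t)) - 2*log(2)
dK/dt = (3*t*e^(4*t) + t - e^(4*t) + 1)/(t*e^(4*t) - t)
d^2K/dt^2 = (-16*t^2*e^(4*t) + e^(8*t) - 2*e^(4*t) + 1)/(t^2*e^(8*t) - 2*t^2*e^(4*t) + t^2)
d^3K/dt^3 = (64*t^3*e^(8*t) + 64*t^3*e^(4*t) - 2*e^(12*t) + 6*e^(8*t) - 6*e^(4*t) + 2)/(t^3*e^(12*t) - 3*t^3*e^(8*t) + 3*t^3*e^(4*t) - t^3)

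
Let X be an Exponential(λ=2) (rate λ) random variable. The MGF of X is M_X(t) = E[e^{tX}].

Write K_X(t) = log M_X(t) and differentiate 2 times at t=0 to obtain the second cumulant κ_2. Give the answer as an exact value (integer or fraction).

M_X(t) = 2/(2 - t)
K_X(t) = log M_X(t) = -log(2 - t) + log(2)
D^2[K](t) = 1/(t^2 - 4*t + 4)

κ_2 = D^2[K](0) = 1/4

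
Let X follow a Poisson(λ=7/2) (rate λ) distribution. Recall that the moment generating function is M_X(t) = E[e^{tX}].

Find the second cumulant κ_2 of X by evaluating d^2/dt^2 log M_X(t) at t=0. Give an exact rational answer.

κ_2 = D^2[K](0) = 7/2

M_X(t) = e^(7*e^(t)/2 - 7/2)
K_X(t) = log M_X(t) = 7*e^(t)/2 - 7/2
D^2[K](t) = 7*e^(t)/2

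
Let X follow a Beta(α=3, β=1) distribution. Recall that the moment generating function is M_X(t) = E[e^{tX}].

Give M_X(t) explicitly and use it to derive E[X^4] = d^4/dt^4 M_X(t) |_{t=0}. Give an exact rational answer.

E[X^4] = d^4M/dt^4 |_{t=0} = 3/7

M_X(t) = ₁F₁(3; 4; t)
dM/dt = 3*₁F₁(4; 5; t)/4
d^2M/dt^2 = 3*₁F₁(5; 6; t)/5
d^3M/dt^3 = ₁F₁(6; 7; t)/2
d^4M/dt^4 = 3*₁F₁(7; 8; t)/7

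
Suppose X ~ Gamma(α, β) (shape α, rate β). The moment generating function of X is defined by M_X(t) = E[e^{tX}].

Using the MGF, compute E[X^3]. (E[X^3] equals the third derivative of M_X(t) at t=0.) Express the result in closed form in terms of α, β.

M_X(t) = (β/(β - t))^α
M′(t) = -α*β^α*(1/(β - t))^α/(-β + t)
M′′(t) = (α^2*β^α*(1/(β - t))^α + α*β^α*(1/(β - t))^α)/(β^2 - 2*β*t + t^2)
M′′′(t) = (-α^3*β^α*(1/(β - t))^α - 3*α^2*β^α*(1/(β - t))^α - 2*α*β^α*(1/(β - t))^α)/(-β^3 + 3*β^2*t - 3*β*t^2 + t^3)

E[X^3] = M′′′(0) = α*(α^2 + 3*α + 2)/β^3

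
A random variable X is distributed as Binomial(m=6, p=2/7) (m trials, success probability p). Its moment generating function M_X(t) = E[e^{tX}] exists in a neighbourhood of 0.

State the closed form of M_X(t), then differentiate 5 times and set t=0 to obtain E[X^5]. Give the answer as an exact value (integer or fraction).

E[X^5] = D^5[M](0) = 2248452/16807

M_X(t) = (2*e^(t)/7 + 5/7)^6
D^5[M](t) = 497664*e^(6*t)/117649 + 3000000*e^(5*t)/117649 + 6144000*e^(4*t)/117649 + 4860000*e^(3*t)/117649 + 1200000*e^(2*t)/117649 + 37500*e^(t)/117649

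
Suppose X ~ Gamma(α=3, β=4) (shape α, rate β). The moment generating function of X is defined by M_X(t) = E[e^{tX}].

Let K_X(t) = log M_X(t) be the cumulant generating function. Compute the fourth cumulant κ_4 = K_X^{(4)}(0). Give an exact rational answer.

M_X(t) = 64/(4 - t)^3
K_X(t) = log M_X(t) = -3*log(4 - t) + 6*log(2)
K′(t) = -3/(t - 4)
K′′(t) = 3/(t^2 - 8*t + 16)
K′′′(t) = -6/(t^3 - 12*t^2 + 48*t - 64)
K′′′′(t) = 18/(t^4 - 16*t^3 + 96*t^2 - 256*t + 256)

κ_4 = K′′′′(0) = 9/128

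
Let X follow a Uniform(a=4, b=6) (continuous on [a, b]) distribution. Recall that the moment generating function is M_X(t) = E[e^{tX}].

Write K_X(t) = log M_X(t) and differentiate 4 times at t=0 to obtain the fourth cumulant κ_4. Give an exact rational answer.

M_X(t) = (e^(6*t) - e^(4*t))/(2*t)
K_X(t) = log M_X(t) = -log(t) + log(e^(6*t) - e^(4*t)) - log(2)
dK/dt = (6*t*e^(2*t) - 4*t - e^(2*t) + 1)/(t*e^(2*t) - t)
d^2K/dt^2 = (-4*t^2*e^(2*t) + e^(4*t) - 2*e^(2*t) + 1)/(t^2*e^(4*t) - 2*t^2*e^(2*t) + t^2)
d^3K/dt^3 = (8*t^3*e^(4*t) + 8*t^3*e^(2*t) - 2*e^(6*t) + 6*e^(4*t) - 6*e^(2*t) + 2)/(t^3*e^(6*t) - 3*t^3*e^(4*t) + 3*t^3*e^(2*t) - t^3)

κ_4 = d^4K/dt^4 |_{t=0} = -2/15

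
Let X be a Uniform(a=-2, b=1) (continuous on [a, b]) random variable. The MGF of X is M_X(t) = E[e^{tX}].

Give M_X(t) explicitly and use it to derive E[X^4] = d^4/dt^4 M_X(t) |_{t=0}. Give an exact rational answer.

E[X^4] = d^4M/dt^4 |_{t=0} = 11/5

M_X(t) = (e^(t) - e^(-2*t))/(3*t)
dM/dt = (t*e^(3*t) + 2*t - e^(3*t) + 1)*e^(-2*t)/(3*t^2)
d^2M/dt^2 = (t^2*e^(3*t) - 4*t^2 - 2*t*e^(3*t) - 4*t + 2*e^(3*t) - 2)*e^(-2*t)/(3*t^3)
d^3M/dt^3 = (t^3*e^(3*t) + 8*t^3 - 3*t^2*e^(3*t) + 12*t^2 + 6*t*e^(3*t) + 12*t - 6*e^(3*t) + 6)*e^(-2*t)/(3*t^4)
d^4M/dt^4 = (t^4*e^(3*t) - 16*t^4 - 4*t^3*e^(3*t) - 32*t^3 + 12*t^2*e^(3*t) - 48*t^2 - 24*t*e^(3*t) - 48*t + 24*e^(3*t) - 24)*e^(-2*t)/(3*t^5)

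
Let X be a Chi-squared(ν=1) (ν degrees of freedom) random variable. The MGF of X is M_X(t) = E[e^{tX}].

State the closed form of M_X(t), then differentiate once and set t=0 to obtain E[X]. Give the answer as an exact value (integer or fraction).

E[X] = dM/dt |_{t=0} = 1

M_X(t) = 1/√(1 - 2*t)
dM/dt = -1/(2*t*√(1 - 2*t) - √(1 - 2*t))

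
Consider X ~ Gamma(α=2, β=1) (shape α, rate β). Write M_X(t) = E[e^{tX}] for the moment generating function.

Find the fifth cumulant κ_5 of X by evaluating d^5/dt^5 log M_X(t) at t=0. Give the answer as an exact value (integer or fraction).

κ_5 = D^5[K](0) = 48

M_X(t) = (1 - t)^(-2)
K_X(t) = log M_X(t) = -2*log(1 - t)
D^5[K](t) = -48/(t^5 - 5*t^4 + 10*t^3 - 10*t^2 + 5*t - 1)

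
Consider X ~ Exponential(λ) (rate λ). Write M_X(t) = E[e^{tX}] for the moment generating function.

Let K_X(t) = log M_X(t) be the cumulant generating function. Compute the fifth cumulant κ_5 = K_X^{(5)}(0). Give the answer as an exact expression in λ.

M_X(t) = λ/(λ - t)
K_X(t) = log M_X(t) = log(λ) - log(λ - t)
dK/dt = -1/(-λ + t)
d^2K/dt^2 = 1/(λ^2 - 2*λ*t + t^2)
d^3K/dt^3 = -2/(-λ^3 + 3*λ^2*t - 3*λ*t^2 + t^3)
d^4K/dt^4 = 6/(λ^4 - 4*λ^3*t + 6*λ^2*t^2 - 4*λ*t^3 + t^4)
d^5K/dt^5 = -24/(-λ^5 + 5*λ^4*t - 10*λ^3*t^2 + 10*λ^2*t^3 - 5*λ*t^4 + t^5)

κ_5 = d^5K/dt^5 |_{t=0} = 24/λ^5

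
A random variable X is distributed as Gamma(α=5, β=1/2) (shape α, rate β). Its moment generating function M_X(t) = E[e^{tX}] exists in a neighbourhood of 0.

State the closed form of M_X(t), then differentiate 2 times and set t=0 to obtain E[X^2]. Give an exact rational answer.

E[X^2] = D^2[M](0) = 120

M_X(t) = 1/(32*(1/2 - t)^5)
D^2[M](t) = -120/(128*t^7 - 448*t^6 + 672*t^5 - 560*t^4 + 280*t^3 - 84*t^2 + 14*t - 1)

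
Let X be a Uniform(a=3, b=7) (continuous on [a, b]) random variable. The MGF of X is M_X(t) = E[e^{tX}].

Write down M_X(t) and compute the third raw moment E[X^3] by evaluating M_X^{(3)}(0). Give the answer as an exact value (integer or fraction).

E[X^3] = M^(3)(0) = 145

M_X(t) = (e^(7*t) - e^(3*t))/(4*t)
M^(3)(t) = (343*t^3*e^(7*t) - 27*t^3*e^(3*t) - 147*t^2*e^(7*t) + 27*t^2*e^(3*t) + 42*t*e^(7*t) - 18*t*e^(3*t) - 6*e^(7*t) + 6*e^(3*t))/(4*t^4)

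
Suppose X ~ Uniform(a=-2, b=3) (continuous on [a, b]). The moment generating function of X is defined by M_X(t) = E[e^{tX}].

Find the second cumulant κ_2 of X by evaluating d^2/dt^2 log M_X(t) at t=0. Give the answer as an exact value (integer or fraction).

κ_2 = D^2[K](0) = 25/12

M_X(t) = (e^(3*t) - e^(-2*t))/(5*t)
K_X(t) = log M_X(t) = -log(t) + log(e^(3*t) - e^(-2*t)) - log(5)
D^2[K](t) = (-25*t^2*e^(5*t) + e^(10*t) - 2*e^(5*t) + 1)/(t^2*e^(10*t) - 2*t^2*e^(5*t) + t^2)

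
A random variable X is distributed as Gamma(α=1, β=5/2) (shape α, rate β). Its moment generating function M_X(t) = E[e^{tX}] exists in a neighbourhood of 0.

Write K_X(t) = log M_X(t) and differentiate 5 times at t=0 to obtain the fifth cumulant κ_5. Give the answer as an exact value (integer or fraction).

M_X(t) = 5/(2*(5/2 - t))
K_X(t) = log M_X(t) = -log(5/2 - t) - log(2) + log(5)
K′(t) = -2/(2*t - 5)
K′′(t) = 4/(4*t^2 - 20*t + 25)
K′′′(t) = -16/(8*t^3 - 60*t^2 + 150*t - 125)
K′′′′(t) = 96/(16*t^4 - 160*t^3 + 600*t^2 - 1000*t + 625)
K′′′′′(t) = -768/(32*t^5 - 400*t^4 + 2000*t^3 - 5000*t^2 + 6250*t - 3125)

κ_5 = K′′′′′(0) = 768/3125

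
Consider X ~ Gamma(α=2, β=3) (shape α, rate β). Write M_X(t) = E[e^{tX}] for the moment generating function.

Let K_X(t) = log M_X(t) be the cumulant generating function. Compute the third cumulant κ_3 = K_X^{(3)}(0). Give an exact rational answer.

M_X(t) = 9/(3 - t)^2
K_X(t) = log M_X(t) = -2*log(3 - t) + 2*log(3)
dK/dt = -2/(t - 3)
d^2K/dt^2 = 2/(t^2 - 6*t + 9)
d^3K/dt^3 = -4/(t^3 - 9*t^2 + 27*t - 27)

κ_3 = d^3K/dt^3 |_{t=0} = 4/27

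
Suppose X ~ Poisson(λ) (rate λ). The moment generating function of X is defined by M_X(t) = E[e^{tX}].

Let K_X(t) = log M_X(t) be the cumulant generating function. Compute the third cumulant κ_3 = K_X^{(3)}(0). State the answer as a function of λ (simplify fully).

κ_3 = D^3[K](0) = λ

M_X(t) = e^(λ*(e^(t) - 1))
K_X(t) = log M_X(t) = λ*(e^(t) - 1)
D^3[K](t) = λ*e^(t)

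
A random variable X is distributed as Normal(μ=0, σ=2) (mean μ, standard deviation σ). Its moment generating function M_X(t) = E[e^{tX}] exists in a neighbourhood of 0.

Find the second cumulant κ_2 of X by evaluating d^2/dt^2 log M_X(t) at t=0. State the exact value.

M_X(t) = e^(2*t^2)
K_X(t) = log M_X(t) = 2*t^2
dK/dt = 4*t
d^2K/dt^2 = 4

κ_2 = d^2K/dt^2 |_{t=0} = 4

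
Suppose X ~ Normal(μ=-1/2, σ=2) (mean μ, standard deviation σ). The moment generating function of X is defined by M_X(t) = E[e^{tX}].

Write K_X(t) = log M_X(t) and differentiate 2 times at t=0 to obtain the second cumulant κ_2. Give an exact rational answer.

M_X(t) = e^(2*t^2 - t/2)
K_X(t) = log M_X(t) = 2*t^2 - t/2
K^(2)(t) = 4

κ_2 = K^(2)(0) = 4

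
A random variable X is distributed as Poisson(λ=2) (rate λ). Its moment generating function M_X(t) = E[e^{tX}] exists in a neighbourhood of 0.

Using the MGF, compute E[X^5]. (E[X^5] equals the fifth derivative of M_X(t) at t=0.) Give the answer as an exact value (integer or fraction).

E[X^5] = M′′′′′(0) = 454

M_X(t) = e^(2*e^(t) - 2)
M′(t) = 2*e^(-2)*e^(t)*e^(2*e^(t))
M′′(t) = (4*e^(2*t)*e^(2*e^(t)) + 2*e^(t)*e^(2*e^(t)))*e^(-2)
M′′′(t) = (8*e^(3*t)*e^(2*e^(t)) + 12*e^(2*t)*e^(2*e^(t)) + 2*e^(t)*e^(2*e^(t)))*e^(-2)
M′′′′(t) = (16*e^(4*t)*e^(2*e^(t)) + 48*e^(3*t)*e^(2*e^(t)) + 28*e^(2*t)*e^(2*e^(t)) + 2*e^(t)*e^(2*e^(t)))*e^(-2)
M′′′′′(t) = (32*e^(5*t)*e^(2*e^(t)) + 160*e^(4*t)*e^(2*e^(t)) + 200*e^(3*t)*e^(2*e^(t)) + 60*e^(2*t)*e^(2*e^(t)) + 2*e^(t)*e^(2*e^(t)))*e^(-2)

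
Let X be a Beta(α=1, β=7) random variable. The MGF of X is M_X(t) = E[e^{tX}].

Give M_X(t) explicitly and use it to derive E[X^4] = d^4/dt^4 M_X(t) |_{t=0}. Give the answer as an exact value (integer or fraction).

E[X^4] = M^(4)(0) = 1/330

M_X(t) = ₁F₁(1; 8; t)
M^(4)(t) = ₁F₁(5; 12; t)/330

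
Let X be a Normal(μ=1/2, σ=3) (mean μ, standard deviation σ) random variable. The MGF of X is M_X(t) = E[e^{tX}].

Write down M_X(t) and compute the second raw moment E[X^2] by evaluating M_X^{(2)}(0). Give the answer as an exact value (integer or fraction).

M_X(t) = e^(9*t^2/2 + t/2)
D^2[M](t) = 81*t^2*e^(t/2)*e^(9*t^2/2) + 9*t*e^(t/2)*e^(9*t^2/2) + 37*e^(t/2)*e^(9*t^2/2)/4

E[X^2] = D^2[M](0) = 37/4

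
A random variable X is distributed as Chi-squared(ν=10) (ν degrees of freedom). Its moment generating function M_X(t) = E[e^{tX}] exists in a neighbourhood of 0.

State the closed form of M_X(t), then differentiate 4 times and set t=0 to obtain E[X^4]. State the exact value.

M_X(t) = (1 - 2*t)^(-5)
M^(4)(t) = -26880/(512*t^9 - 2304*t^8 + 4608*t^7 - 5376*t^6 + 4032*t^5 - 2016*t^4 + 672*t^3 - 144*t^2 + 18*t - 1)

E[X^4] = M^(4)(0) = 26880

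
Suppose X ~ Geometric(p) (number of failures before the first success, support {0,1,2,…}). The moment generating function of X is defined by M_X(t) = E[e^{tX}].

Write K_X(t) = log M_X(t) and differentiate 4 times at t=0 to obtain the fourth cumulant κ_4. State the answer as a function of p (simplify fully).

κ_4 = d^4K/dt^4 |_{t=0} = (-p^3 + 7*p^2 - 12*p + 6)/p^4

M_X(t) = p/(-(1 - p)*e^(t) + 1)
K_X(t) = log M_X(t) = log(p) - log(-(1 - p)*e^(t) + 1)
dK/dt = (-p*e^(t) + e^(t))/(p*e^(t) - e^(t) + 1)
d^2K/dt^2 = (-p*e^(t) + e^(t))/(p^2*e^(2*t) - 2*p*e^(2*t) + 2*p*e^(t) + e^(2*t) - 2*e^(t) + 1)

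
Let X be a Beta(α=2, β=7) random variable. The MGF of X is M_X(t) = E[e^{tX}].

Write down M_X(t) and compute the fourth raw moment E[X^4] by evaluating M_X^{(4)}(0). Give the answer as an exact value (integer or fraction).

E[X^4] = M^(4)(0) = 1/99

M_X(t) = ₁F₁(2; 9; t)
M^(4)(t) = ₁F₁(6; 13; t)/99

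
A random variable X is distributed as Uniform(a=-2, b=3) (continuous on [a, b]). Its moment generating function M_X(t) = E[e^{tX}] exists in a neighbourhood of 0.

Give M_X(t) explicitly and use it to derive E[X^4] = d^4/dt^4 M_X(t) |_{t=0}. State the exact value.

M_X(t) = (e^(3*t) - e^(-2*t))/(5*t)
M′(t) = (3*t*e^(5*t) + 2*t - e^(5*t) + 1)*e^(-2*t)/(5*t^2)
M′′(t) = (9*t^2*e^(5*t) - 4*t^2 - 6*t*e^(5*t) - 4*t + 2*e^(5*t) - 2)*e^(-2*t)/(5*t^3)
M′′′(t) = (27*t^3*e^(5*t) + 8*t^3 - 27*t^2*e^(5*t) + 12*t^2 + 18*t*e^(5*t) + 12*t - 6*e^(5*t) + 6)*e^(-2*t)/(5*t^4)
M′′′′(t) = (81*t^4*e^(5*t) - 16*t^4 - 108*t^3*e^(5*t) - 32*t^3 + 108*t^2*e^(5*t) - 48*t^2 - 72*t*e^(5*t) - 48*t + 24*e^(5*t) - 24)*e^(-2*t)/(5*t^5)

E[X^4] = M′′′′(0) = 11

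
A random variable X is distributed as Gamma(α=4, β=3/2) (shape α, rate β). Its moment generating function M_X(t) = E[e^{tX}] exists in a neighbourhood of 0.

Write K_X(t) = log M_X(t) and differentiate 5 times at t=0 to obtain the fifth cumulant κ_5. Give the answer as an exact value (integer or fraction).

M_X(t) = 81/(16*(3/2 - t)^4)
K_X(t) = log M_X(t) = -4*log(3/2 - t) - 4*log(2) + 4*log(3)
dK/dt = -8/(2*t - 3)
d^2K/dt^2 = 16/(4*t^2 - 12*t + 9)
d^3K/dt^3 = -64/(8*t^3 - 36*t^2 + 54*t - 27)
d^4K/dt^4 = 384/(16*t^4 - 96*t^3 + 216*t^2 - 216*t + 81)
d^5K/dt^5 = -3072/(32*t^5 - 240*t^4 + 720*t^3 - 1080*t^2 + 810*t - 243)

κ_5 = d^5K/dt^5 |_{t=0} = 1024/81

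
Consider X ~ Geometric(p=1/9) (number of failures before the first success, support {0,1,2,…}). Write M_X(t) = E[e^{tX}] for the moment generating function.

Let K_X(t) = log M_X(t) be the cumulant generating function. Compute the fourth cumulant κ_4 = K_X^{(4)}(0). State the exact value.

M_X(t) = 1/(9*(1 - 8*e^(t)/9))
K_X(t) = log M_X(t) = -log(1 - 8*e^(t)/9) - 2*log(3)
K^(4)(t) = (4608*e^(3*t) + 20736*e^(2*t) + 5832*e^(t))/(4096*e^(4*t) - 18432*e^(3*t) + 31104*e^(2*t) - 23328*e^(t) + 6561)

κ_4 = K^(4)(0) = 31176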